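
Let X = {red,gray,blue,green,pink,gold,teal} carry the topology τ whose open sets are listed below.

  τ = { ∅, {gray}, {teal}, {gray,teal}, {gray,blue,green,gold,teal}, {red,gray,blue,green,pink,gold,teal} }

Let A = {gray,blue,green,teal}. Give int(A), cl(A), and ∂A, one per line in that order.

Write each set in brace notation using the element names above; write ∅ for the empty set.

int(A) = {gray,teal}
cl(A)  = {red,gray,blue,green,pink,gold,teal}
∂A     = {red,blue,green,pink,gold}

U open, U⊆A: ∅, {gray}, {teal}, {gray,teal}. int(A) = ⋃ = {gray,teal}
X∖A={red,pink,gold}, int(X∖A)=∅, hence cl(A)={red,gray,blue,green,pink,gold,teal}
∂A: remove int from cl → {red,blue,green,pink,gold}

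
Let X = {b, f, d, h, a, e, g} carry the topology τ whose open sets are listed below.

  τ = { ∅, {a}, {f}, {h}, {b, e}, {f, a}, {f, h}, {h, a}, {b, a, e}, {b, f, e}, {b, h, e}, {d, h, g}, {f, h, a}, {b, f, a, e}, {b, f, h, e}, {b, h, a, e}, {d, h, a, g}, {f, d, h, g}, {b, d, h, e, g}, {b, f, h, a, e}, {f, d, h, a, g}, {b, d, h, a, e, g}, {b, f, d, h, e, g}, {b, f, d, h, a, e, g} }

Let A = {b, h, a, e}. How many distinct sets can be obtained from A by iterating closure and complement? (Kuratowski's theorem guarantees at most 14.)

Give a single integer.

4

closure: X∖int(X∖A) = X∖{f} = {b, d, h, a, e, g}
Let k=closure and c=complement:
  1. A     = {b, h, a, e}
  2. kA    = {b, d, h, a, e, g}
  3. cA    = {f, d, g}
  4. ckA   = {f}
— saturated at 4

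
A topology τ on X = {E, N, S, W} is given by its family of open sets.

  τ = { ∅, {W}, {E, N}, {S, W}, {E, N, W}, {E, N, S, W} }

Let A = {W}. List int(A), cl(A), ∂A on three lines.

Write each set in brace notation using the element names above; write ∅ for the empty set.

int(A) = {W}
cl(A)  = {S, W}
∂A     = {S}

interior: largest open inside A is {W} (from ∅, {W})
cl via duality: int({E, N, S}) = {E, N}, so X∖{E, N} = {S, W}
cl∖int = {S}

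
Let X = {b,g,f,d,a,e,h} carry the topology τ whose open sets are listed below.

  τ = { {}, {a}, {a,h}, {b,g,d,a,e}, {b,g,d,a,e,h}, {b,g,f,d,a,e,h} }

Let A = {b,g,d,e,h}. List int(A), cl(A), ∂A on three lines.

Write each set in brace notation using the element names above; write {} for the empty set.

open subsets of A: {}; so int(A) = {}
closure: X∖int(X∖A) = X∖{a} = {b,g,f,d,e,h}
∂A = {b,g,f,d,e,h} minus {} = {b,g,f,d,e,h}

int(A) = {}
cl(A)  = {b,g,f,d,e,h}
∂A     = {b,g,f,d,e,h}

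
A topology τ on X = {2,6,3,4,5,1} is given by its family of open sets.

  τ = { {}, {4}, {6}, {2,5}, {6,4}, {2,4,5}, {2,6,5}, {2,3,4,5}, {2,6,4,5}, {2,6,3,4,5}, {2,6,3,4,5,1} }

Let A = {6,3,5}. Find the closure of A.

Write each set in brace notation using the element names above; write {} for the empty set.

X∖A={2,4,1}, int(X∖A)={4}, hence cl(A)={2,6,3,5,1}

{2,6,3,5,1}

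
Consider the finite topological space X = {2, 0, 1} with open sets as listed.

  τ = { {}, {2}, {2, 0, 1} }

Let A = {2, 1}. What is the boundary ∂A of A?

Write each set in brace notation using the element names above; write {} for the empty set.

{0, 1}

interior: largest open inside A is {2} (from {}, {2})
cl via duality: int({0}) = {}, so X∖{} = {2, 0, 1}
cl∖int = {0, 1}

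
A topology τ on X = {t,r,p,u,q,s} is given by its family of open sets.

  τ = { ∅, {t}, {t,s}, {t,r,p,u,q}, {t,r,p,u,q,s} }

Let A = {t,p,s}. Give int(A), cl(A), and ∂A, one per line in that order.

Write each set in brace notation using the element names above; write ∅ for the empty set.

int(A) = {t,s}
cl(A)  = {t,r,p,u,q,s}
∂A     = {r,p,u,q}

open subsets of A: ∅, {t}, {t,s}; so int(A) = {t,s}
closure: X∖int(X∖A) = X∖∅ = {t,r,p,u,q,s}
∂A = {t,r,p,u,q,s} minus {t,s} = {r,p,u,q}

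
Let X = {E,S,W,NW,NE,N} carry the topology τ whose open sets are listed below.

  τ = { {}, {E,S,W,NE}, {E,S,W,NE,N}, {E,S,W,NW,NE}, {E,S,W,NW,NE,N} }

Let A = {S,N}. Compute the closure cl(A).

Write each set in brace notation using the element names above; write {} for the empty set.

{E,S,W,NW,NE,N}

cl via duality: int({E,W,NW,NE}) = {}, so X∖{} = {E,S,W,NW,NE,N}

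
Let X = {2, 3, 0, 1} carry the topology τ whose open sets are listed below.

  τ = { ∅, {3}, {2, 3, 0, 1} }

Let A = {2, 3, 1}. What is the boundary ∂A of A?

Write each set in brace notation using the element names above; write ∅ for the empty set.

{2, 0, 1}

open subsets of A: ∅, {3}; so int(A) = {3}
closure: X∖int(X∖A) = X∖∅ = {2, 3, 0, 1}
∂A = {2, 3, 0, 1} minus {3} = {2, 0, 1}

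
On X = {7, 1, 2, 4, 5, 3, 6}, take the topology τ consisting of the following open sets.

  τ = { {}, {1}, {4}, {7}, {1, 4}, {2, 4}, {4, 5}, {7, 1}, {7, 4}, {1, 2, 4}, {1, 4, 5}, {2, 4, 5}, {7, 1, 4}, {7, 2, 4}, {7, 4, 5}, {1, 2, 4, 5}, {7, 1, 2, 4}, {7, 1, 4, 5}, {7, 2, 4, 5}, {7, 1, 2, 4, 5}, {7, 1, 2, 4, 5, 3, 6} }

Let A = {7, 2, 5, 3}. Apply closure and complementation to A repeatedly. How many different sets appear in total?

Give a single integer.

8

cl via duality: int({1, 4, 6}) = {1, 4}, so X∖{1, 4} = {7, 2, 5, 3, 6}
Write k for closure, c for complement:
  1. A     = {7, 2, 5, 3}
  2. kA    = {7, 2, 5, 3, 6}
  3. cA    = {1, 4, 6}
  4. ckA   = {1, 4}
  5. kcA   = {1, 2, 4, 5, 3, 6}
  6. ckcA  = {7}
  7. kckcA = {7, 3, 6}
  8. ckckcA = {1, 2, 4, 5}
applying k or c yields no new set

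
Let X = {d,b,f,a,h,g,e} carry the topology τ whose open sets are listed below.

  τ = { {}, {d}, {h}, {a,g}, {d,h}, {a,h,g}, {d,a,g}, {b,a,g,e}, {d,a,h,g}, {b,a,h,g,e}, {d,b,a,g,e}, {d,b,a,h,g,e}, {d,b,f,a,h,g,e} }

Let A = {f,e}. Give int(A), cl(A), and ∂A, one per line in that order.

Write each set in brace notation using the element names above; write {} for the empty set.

int(A) = {}
cl(A)  = {b,f,e}
∂A     = {b,f,e}

interior: largest open inside A is {} (from {})
cl via duality: int({d,b,a,h,g}) = {d,a,h,g}, so X∖{d,a,h,g} = {b,f,e}
cl∖int = {b,f,e}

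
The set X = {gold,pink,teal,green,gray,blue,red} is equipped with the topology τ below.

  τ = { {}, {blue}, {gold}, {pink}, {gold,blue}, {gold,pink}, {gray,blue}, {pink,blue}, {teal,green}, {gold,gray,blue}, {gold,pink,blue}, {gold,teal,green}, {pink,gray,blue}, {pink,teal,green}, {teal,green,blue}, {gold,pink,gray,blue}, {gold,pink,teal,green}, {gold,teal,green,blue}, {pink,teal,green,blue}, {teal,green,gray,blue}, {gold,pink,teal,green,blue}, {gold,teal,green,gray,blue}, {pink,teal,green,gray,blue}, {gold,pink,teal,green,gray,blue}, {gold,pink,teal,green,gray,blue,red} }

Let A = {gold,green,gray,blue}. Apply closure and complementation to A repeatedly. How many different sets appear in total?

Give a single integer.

complement {pink,teal,red}; its interior {pink}; cl(A) = X∖{pink} = {gold,teal,green,gray,blue,red}
With k = closure, c = complement:
  1. A     = {gold,green,gray,blue}
  2. kA    = {gold,teal,green,gray,blue,red}
  3. cA    = {pink,teal,red}
  4. ckA   = {pink}
  5. kcA   = {pink,teal,green,red}
  6. kckA  = {pink,red}
  7. ckcA  = {gold,gray,blue}
  8. ckckA = {gold,teal,green,gray,blue}
  9. kckcA = {gold,gray,blue,red}
  10. ckckcA = {pink,teal,green}
k, c of each give nothing new

10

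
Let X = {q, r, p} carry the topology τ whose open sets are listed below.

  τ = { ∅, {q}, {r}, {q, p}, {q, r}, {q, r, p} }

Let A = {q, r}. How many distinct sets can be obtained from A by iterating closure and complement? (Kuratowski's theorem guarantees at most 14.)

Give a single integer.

closure: X∖int(X∖A) = X∖∅ = {q, r, p}
Let k=closure and c=complement:
  1. A     = {q, r}
  2. kA    = {q, r, p}
  3. cA    = {p}
  4. ckA   = ∅
— saturated at 4

4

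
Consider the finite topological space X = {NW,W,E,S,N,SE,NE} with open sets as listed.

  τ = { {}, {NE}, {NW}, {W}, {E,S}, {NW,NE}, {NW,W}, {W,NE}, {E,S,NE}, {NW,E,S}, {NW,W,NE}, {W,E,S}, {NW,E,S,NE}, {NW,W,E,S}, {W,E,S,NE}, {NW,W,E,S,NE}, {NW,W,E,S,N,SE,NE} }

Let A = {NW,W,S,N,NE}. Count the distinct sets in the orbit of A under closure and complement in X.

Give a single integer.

closure: X∖int(X∖A) = X∖{} = {NW,W,E,S,N,SE,NE}
Let k=closure and c=complement:
  1. A     = {NW,W,S,N,NE}
  2. kA    = {NW,W,E,S,N,SE,NE}
  3. cA    = {E,SE}
  4. ckA   = {}
  5. kcA   = {E,S,N,SE}
  6. ckcA  = {NW,W,NE}
  7. kckcA = {NW,W,N,SE,NE}
  8. ckckcA = {E,S}
— saturated at 8

8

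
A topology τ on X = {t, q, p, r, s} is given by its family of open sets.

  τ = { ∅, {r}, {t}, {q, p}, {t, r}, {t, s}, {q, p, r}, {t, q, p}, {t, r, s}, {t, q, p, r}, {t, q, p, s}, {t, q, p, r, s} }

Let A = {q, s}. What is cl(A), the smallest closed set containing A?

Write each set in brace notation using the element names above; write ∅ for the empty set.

{q, p, s}

closure: X∖int(X∖A) = X∖{t, r} = {q, p, s}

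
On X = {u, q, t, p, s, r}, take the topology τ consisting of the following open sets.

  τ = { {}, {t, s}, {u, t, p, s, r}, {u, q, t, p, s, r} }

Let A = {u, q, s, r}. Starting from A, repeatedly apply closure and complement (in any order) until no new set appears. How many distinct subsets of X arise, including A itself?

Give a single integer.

4

cl via duality: int({t, p}) = {}, so X∖{} = {u, q, t, p, s, r}
Write k for closure, c for complement:
  1. A     = {u, q, s, r}
  2. kA    = {u, q, t, p, s, r}
  3. cA    = {t, p}
  4. ckA   = {}
applying k or c yields no new set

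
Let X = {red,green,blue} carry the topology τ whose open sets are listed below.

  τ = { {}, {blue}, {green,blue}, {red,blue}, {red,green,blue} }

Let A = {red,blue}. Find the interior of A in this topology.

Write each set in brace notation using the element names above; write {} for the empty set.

{red,blue}

U open, U⊆A: {}, {blue}, {red,blue}. int(A) = ⋃ = {red,blue}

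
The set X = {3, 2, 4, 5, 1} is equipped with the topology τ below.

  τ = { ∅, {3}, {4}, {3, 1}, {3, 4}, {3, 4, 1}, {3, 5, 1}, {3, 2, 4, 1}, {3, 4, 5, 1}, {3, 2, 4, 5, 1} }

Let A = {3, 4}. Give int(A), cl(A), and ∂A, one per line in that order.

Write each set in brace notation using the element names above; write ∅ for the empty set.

U open, U⊆A: ∅, {4}, {3}, {3, 4}. int(A) = ⋃ = {3, 4}
X∖A={2, 5, 1}, int(X∖A)=∅, hence cl(A)={3, 2, 4, 5, 1}
∂A: remove int from cl → {2, 5, 1}

int(A) = {3, 4}
cl(A)  = {3, 2, 4, 5, 1}
∂A     = {2, 5, 1}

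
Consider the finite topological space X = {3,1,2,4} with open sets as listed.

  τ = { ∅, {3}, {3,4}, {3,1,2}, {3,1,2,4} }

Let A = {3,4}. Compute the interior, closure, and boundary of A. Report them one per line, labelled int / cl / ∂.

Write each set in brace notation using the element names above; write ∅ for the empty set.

open subsets of A: ∅, {3}, {3,4}; so int(A) = {3,4}
closure: X∖int(X∖A) = X∖∅ = {3,1,2,4}
∂A = {3,1,2,4} minus {3,4} = {1,2}

int(A) = {3,4}
cl(A)  = {3,1,2,4}
∂A     = {1,2}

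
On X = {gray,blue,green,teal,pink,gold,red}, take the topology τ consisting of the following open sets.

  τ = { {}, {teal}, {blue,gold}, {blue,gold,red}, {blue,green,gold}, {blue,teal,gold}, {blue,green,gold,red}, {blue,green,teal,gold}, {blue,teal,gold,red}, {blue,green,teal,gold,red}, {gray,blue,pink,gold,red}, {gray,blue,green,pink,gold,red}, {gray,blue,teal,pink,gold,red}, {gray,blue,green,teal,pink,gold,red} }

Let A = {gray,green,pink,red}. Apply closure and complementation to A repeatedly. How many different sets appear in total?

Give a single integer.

cl via duality: int({blue,teal,gold}) = {blue,teal,gold}, so X∖{blue,teal,gold} = {gray,green,pink,red}
Write k for closure, c for complement:
  1. A     = {gray,green,pink,red}
  2. cA    = {blue,teal,gold}
  3. kcA   = {gray,blue,green,teal,pink,gold,red}
  4. ckcA  = {}
applying k or c yields no new set

4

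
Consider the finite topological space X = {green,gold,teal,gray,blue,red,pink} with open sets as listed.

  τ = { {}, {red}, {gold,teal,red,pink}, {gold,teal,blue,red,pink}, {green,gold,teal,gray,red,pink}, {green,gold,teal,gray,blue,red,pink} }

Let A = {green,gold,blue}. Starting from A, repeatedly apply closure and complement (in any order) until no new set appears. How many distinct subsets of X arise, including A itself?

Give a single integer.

6

cl via duality: int({teal,gray,red,pink}) = {red}, so X∖{red} = {green,gold,teal,gray,blue,pink}
Write k for closure, c for complement:
  1. A     = {green,gold,blue}
  2. kA    = {green,gold,teal,gray,blue,pink}
  3. cA    = {teal,gray,red,pink}
  4. ckA   = {red}
  5. kcA   = {green,gold,teal,gray,blue,red,pink}
  6. ckcA  = {}
applying k or c yields no new set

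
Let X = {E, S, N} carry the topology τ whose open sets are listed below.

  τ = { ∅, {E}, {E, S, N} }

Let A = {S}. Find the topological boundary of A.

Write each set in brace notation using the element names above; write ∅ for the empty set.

{S, N}

open subsets of A: ∅; so int(A) = ∅
closure: X∖int(X∖A) = X∖{E} = {S, N}
∂A = {S, N} minus ∅ = {S, N}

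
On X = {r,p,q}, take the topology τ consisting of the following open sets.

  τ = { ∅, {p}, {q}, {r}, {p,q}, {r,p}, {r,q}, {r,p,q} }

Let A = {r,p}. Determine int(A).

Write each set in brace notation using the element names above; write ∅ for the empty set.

opens ⊆ A: ∅, {r}, {p}, {r,p}; union → int = {r,p}

{r,p}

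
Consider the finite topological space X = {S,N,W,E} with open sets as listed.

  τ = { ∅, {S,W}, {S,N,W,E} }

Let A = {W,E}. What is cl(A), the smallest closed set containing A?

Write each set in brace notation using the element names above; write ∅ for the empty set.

closure: X∖int(X∖A) = X∖∅ = {S,N,W,E}

{S,N,W,E}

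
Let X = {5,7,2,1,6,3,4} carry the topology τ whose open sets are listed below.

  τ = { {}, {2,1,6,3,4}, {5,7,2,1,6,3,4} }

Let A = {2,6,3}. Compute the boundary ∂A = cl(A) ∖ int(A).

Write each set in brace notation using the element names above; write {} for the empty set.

{5,7,2,1,6,3,4}

opens ⊆ A: {}; union → int = {}
complement {5,7,1,4}; its interior {}; cl(A) = X∖{} = {5,7,2,1,6,3,4}
boundary = {5,7,2,1,6,3,4} ∖ {} = {5,7,2,1,6,3,4}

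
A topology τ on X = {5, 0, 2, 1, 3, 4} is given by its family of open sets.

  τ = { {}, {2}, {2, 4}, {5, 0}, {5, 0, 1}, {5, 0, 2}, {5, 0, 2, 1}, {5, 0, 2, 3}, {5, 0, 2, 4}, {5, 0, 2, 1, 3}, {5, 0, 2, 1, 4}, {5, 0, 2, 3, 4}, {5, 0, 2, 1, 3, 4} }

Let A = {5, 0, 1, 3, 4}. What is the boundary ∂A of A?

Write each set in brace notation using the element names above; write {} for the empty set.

open subsets of A: {}, {5, 0}, {5, 0, 1}; so int(A) = {5, 0, 1}
closure: X∖int(X∖A) = X∖{2} = {5, 0, 1, 3, 4}
∂A = {5, 0, 1, 3, 4} minus {5, 0, 1} = {3, 4}

{3, 4}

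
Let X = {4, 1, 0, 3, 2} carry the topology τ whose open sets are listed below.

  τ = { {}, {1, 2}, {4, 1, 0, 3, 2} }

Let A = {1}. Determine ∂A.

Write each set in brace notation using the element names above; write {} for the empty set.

{4, 1, 0, 3, 2}

opens ⊆ A: {}; union → int = {}
complement {4, 0, 3, 2}; its interior {}; cl(A) = X∖{} = {4, 1, 0, 3, 2}
boundary = {4, 1, 0, 3, 2} ∖ {} = {4, 1, 0, 3, 2}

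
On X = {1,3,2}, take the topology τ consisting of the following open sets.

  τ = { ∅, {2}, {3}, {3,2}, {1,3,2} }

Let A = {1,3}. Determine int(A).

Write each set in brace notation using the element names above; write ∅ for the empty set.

interior: largest open inside A is {3} (from ∅, {3})

{3}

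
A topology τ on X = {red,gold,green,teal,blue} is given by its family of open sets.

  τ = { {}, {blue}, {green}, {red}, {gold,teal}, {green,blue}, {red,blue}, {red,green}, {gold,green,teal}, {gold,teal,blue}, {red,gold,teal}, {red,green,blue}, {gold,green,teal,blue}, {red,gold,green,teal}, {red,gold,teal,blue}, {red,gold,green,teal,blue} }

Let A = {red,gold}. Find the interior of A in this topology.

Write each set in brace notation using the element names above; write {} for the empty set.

opens ⊆ A: {}, {red}; union → int = {red}

{red}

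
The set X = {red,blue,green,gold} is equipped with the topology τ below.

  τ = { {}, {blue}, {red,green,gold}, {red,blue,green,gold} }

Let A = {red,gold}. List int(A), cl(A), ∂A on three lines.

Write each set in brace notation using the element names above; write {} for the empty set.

int(A) = {}
cl(A)  = {red,green,gold}
∂A     = {red,green,gold}

U open, U⊆A: {}. int(A) = ⋃ = {}
X∖A={blue,green}, int(X∖A)={blue}, hence cl(A)={red,green,gold}
∂A: remove int from cl → {red,green,gold}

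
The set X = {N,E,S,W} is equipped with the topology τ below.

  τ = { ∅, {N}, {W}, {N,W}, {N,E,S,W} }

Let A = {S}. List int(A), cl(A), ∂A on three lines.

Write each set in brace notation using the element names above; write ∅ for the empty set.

int(A) = ∅
cl(A)  = {E,S}
∂A     = {E,S}

opens ⊆ A: ∅; union → int = ∅
complement {N,E,W}; its interior {N,W}; cl(A) = X∖{N,W} = {E,S}
boundary = {E,S} ∖ ∅ = {E,S}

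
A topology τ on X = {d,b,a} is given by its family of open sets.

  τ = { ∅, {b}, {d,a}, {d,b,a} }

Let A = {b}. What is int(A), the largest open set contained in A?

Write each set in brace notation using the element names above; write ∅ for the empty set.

interior: largest open inside A is {b} (from ∅, {b})

{b}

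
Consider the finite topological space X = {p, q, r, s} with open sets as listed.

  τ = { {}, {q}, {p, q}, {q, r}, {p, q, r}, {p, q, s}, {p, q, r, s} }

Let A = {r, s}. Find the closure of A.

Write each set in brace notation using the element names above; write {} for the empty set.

{r, s}

closure: X∖int(X∖A) = X∖{p, q} = {r, s}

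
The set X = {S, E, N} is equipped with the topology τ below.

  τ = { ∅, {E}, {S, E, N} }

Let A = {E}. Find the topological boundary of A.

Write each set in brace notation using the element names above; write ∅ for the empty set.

{S, N}

open subsets of A: ∅, {E}; so int(A) = {E}
closure: X∖int(X∖A) = X∖∅ = {S, E, N}
∂A = {S, E, N} minus {E} = {S, N}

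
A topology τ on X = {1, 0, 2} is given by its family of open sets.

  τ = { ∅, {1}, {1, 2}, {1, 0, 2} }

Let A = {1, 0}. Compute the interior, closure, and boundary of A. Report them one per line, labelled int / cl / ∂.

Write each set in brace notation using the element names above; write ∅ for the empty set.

int(A) = {1}
cl(A)  = {1, 0, 2}
∂A     = {0, 2}

interior: largest open inside A is {1} (from ∅, {1})
cl via duality: int({2}) = ∅, so X∖∅ = {1, 0, 2}
cl∖int = {0, 2}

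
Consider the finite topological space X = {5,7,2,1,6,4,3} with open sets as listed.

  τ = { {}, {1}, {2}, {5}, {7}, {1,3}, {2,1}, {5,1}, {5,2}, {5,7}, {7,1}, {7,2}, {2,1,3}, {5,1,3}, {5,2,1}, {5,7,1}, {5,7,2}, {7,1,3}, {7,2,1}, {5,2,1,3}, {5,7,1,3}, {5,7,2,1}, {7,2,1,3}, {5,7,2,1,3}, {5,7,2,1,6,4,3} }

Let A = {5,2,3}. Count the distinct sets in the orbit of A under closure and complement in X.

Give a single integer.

cl via duality: int({7,1,6,4}) = {7,1}, so X∖{7,1} = {5,2,6,4,3}
Write k for closure, c for complement:
  1. A     = {5,2,3}
  2. kA    = {5,2,6,4,3}
  3. cA    = {7,1,6,4}
  4. ckA   = {7,1}
  5. kcA   = {7,1,6,4,3}
  6. ckcA  = {5,2}
  7. kckcA = {5,2,6,4}
  8. ckckcA = {7,1,3}
applying k or c yields no new set

8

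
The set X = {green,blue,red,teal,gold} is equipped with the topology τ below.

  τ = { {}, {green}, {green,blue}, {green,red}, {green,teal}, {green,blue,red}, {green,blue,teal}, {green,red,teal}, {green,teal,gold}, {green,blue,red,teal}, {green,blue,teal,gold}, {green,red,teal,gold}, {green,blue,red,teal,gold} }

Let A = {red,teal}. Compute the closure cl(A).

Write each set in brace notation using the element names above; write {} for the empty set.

closure: X∖int(X∖A) = X∖{green,blue} = {red,teal,gold}

{red,teal,gold}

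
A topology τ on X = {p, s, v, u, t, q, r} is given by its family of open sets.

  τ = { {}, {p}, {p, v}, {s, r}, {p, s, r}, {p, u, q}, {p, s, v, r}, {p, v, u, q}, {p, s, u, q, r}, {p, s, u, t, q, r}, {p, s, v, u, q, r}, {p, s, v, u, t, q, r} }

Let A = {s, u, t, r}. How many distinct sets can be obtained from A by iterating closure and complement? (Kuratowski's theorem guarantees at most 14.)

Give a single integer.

8

cl via duality: int({p, v, q}) = {p, v}, so X∖{p, v} = {s, u, t, q, r}
Write k for closure, c for complement:
  1. A     = {s, u, t, r}
  2. kA    = {s, u, t, q, r}
  3. cA    = {p, v, q}
  4. ckA   = {p, v}
  5. kcA   = {p, v, u, t, q}
  6. ckcA  = {s, r}
  7. kckcA = {s, t, r}
  8. ckckcA = {p, v, u, q}
applying k or c yields no new set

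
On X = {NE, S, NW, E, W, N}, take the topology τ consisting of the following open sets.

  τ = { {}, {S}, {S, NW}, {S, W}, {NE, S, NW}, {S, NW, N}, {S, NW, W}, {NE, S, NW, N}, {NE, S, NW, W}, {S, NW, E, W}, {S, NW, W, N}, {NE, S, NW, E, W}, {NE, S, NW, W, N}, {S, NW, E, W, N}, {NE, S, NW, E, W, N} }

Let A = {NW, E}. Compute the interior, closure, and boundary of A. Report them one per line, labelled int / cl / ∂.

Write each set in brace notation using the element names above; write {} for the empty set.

int(A) = {}
cl(A)  = {NE, NW, E, N}
∂A     = {NE, NW, E, N}

interior: largest open inside A is {} (from {})
cl via duality: int({NE, S, W, N}) = {S, W}, so X∖{S, W} = {NE, NW, E, N}
cl∖int = {NE, NW, E, N}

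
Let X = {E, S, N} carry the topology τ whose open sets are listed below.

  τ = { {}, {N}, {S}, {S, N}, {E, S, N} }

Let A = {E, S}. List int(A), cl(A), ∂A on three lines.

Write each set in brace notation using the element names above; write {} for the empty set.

open subsets of A: {}, {S}; so int(A) = {S}
closure: X∖int(X∖A) = X∖{N} = {E, S}
∂A = {E, S} minus {S} = {E}

int(A) = {S}
cl(A)  = {E, S}
∂A     = {E}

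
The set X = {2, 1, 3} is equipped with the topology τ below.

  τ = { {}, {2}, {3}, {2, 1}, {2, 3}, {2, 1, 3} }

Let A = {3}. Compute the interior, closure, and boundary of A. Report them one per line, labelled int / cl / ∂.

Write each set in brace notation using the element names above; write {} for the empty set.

int(A) = {3}
cl(A)  = {3}
∂A     = {}

opens ⊆ A: {}, {3}; union → int = {3}
complement {2, 1}; its interior {2, 1}; cl(A) = X∖{2, 1} = {3}
boundary = {3} ∖ {3} = {}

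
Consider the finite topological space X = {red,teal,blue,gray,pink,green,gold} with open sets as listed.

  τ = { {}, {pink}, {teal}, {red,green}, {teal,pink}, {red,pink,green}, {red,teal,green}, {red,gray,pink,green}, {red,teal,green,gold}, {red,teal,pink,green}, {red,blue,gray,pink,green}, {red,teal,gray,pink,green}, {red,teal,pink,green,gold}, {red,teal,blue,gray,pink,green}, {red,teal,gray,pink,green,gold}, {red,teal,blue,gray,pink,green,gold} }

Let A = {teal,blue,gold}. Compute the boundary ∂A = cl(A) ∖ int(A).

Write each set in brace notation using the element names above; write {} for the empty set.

{blue,gold}

U open, U⊆A: {}, {teal}. int(A) = ⋃ = {teal}
X∖A={red,gray,pink,green}, int(X∖A)={red,gray,pink,green}, hence cl(A)={teal,blue,gold}
∂A: remove int from cl → {blue,gold}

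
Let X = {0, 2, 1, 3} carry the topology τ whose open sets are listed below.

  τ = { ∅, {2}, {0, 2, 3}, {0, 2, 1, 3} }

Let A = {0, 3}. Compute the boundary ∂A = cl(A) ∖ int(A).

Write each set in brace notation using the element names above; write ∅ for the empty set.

interior: largest open inside A is ∅ (from ∅)
cl via duality: int({2, 1}) = {2}, so X∖{2} = {0, 1, 3}
cl∖int = {0, 1, 3}

{0, 1, 3}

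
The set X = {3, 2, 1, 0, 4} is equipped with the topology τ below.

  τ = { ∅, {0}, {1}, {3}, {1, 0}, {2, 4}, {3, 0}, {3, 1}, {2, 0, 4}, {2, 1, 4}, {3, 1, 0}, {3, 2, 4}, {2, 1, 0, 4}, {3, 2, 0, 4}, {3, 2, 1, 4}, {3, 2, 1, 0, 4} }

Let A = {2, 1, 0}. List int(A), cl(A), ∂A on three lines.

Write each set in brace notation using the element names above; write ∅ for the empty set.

int(A) = {1, 0}
cl(A)  = {2, 1, 0, 4}
∂A     = {2, 4}

interior: largest open inside A is {1, 0} (from ∅, {0}, {1}, {1, 0})
cl via duality: int({3, 4}) = {3}, so X∖{3} = {2, 1, 0, 4}
cl∖int = {2, 4}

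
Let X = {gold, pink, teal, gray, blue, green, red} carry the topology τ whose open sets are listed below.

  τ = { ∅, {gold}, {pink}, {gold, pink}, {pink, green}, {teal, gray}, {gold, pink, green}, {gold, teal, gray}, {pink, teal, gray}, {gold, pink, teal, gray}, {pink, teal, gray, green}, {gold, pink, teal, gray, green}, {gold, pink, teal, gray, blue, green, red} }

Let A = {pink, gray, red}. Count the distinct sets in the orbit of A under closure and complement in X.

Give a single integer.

12

complement {gold, teal, blue, green}; its interior {gold}; cl(A) = X∖{gold} = {pink, teal, gray, blue, green, red}
With k = closure, c = complement:
  1. A     = {pink, gray, red}
  2. kA    = {pink, teal, gray, blue, green, red}
  3. cA    = {gold, teal, blue, green}
  4. ckA   = {gold}
  5. kcA   = {gold, teal, gray, blue, green, red}
  6. kckA  = {gold, blue, red}
  7. ckcA  = {pink}
  8. ckckA = {pink, teal, gray, green}
  9. kckcA = {pink, blue, green, red}
  10. ckckcA = {gold, teal, gray}
  11. kckckcA = {gold, teal, gray, blue, red}
  12. ckckckcA = {pink, green}
k, c of each give nothing new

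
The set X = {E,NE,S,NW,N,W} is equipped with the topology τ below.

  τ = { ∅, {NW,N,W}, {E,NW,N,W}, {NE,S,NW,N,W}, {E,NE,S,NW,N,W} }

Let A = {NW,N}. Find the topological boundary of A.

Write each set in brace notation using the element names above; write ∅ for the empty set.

interior: largest open inside A is ∅ (from ∅)
cl via duality: int({E,NE,S,W}) = ∅, so X∖∅ = {E,NE,S,NW,N,W}
cl∖int = {E,NE,S,NW,N,W}

{E,NE,S,NW,N,W}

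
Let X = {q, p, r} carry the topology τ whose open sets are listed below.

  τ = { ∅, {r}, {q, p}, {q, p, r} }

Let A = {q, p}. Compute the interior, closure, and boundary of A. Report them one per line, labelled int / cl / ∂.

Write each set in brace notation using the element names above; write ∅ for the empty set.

open subsets of A: ∅, {q, p}; so int(A) = {q, p}
closure: X∖int(X∖A) = X∖{r} = {q, p}
∂A = {q, p} minus {q, p} = ∅

int(A) = {q, p}
cl(A)  = {q, p}
∂A     = ∅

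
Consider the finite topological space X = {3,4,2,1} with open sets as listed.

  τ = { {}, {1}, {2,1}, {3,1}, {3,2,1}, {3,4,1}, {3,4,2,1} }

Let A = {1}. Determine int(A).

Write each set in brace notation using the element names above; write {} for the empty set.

opens ⊆ A: {}, {1}; union → int = {1}

{1}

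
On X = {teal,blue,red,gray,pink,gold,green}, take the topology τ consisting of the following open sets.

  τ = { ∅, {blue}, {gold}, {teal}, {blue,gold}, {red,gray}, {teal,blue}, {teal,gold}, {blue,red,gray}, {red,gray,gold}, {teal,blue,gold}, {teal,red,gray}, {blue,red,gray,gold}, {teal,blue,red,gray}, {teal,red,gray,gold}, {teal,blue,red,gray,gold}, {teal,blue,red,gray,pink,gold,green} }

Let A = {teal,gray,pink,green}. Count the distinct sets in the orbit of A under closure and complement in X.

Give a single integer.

cl via duality: int({blue,red,gold}) = {blue,gold}, so X∖{blue,gold} = {teal,red,gray,pink,green}
Write k for closure, c for complement:
  1. A     = {teal,gray,pink,green}
  2. kA    = {teal,red,gray,pink,green}
  3. cA    = {blue,red,gold}
  4. ckA   = {blue,gold}
  5. kcA   = {blue,red,gray,pink,gold,green}
  6. kckA  = {blue,pink,gold,green}
  7. ckcA  = {teal}
  8. ckckA = {teal,red,gray}
  9. kckcA = {teal,pink,green}
  10. ckckcA = {blue,red,gray,gold}
applying k or c yields no new set

10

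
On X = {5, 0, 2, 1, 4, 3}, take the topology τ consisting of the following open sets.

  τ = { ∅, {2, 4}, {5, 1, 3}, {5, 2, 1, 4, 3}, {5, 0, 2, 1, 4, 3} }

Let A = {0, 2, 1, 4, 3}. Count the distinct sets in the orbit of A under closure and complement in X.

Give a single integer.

8

X∖A={5}, int(X∖A)=∅, hence cl(A)={5, 0, 2, 1, 4, 3}
Orbit (k=closure, c=complement):
  1. A     = {0, 2, 1, 4, 3}
  2. kA    = {5, 0, 2, 1, 4, 3}
  3. cA    = {5}
  4. ckA   = ∅
  5. kcA   = {5, 0, 1, 3}
  6. ckcA  = {2, 4}
  7. kckcA = {0, 2, 4}
  8. ckckcA = {5, 1, 3}
(closed under both — stop)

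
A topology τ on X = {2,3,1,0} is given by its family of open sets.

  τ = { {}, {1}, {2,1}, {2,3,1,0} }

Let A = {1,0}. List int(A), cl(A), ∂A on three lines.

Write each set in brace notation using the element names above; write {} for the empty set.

int(A) = {1}
cl(A)  = {2,3,1,0}
∂A     = {2,3,0}

opens ⊆ A: {}, {1}; union → int = {1}
complement {2,3}; its interior {}; cl(A) = X∖{} = {2,3,1,0}
boundary = {2,3,1,0} ∖ {1} = {2,3,0}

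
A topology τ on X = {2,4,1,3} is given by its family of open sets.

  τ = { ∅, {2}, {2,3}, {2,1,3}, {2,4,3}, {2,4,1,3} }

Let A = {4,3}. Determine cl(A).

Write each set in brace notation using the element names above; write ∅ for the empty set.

{4,1,3}

complement {2,1}; its interior {2}; cl(A) = X∖{2} = {4,1,3}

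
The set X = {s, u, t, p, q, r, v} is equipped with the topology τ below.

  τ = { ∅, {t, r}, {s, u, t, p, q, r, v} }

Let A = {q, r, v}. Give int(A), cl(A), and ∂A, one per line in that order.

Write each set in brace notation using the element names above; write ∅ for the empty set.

U open, U⊆A: ∅. int(A) = ⋃ = ∅
X∖A={s, u, t, p}, int(X∖A)=∅, hence cl(A)={s, u, t, p, q, r, v}
∂A: remove int from cl → {s, u, t, p, q, r, v}

int(A) = ∅
cl(A)  = {s, u, t, p, q, r, v}
∂A     = {s, u, t, p, q, r, v}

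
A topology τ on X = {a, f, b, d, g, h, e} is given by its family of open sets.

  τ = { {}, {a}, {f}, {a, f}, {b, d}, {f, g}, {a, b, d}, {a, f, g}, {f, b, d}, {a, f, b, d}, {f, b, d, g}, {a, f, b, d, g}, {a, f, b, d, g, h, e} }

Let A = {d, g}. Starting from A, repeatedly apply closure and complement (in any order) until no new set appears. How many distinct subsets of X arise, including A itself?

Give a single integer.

10

complement {a, f, b, h, e}; its interior {a, f}; cl(A) = X∖{a, f} = {b, d, g, h, e}
With k = closure, c = complement:
  1. A     = {d, g}
  2. kA    = {b, d, g, h, e}
  3. cA    = {a, f, b, h, e}
  4. ckA   = {a, f}
  5. kcA   = {a, f, b, d, g, h, e}
  6. kckA  = {a, f, g, h, e}
  7. ckcA  = {}
  8. ckckA = {b, d}
  9. kckckA = {b, d, h, e}
  10. ckckckA = {a, f, g}
k, c of each give nothing new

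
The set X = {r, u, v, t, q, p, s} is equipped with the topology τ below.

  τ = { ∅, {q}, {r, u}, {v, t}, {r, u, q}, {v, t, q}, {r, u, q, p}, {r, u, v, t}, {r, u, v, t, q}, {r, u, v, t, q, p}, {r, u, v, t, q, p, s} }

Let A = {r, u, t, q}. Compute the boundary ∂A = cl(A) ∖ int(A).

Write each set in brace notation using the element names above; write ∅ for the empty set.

{v, t, p, s}

U open, U⊆A: ∅, {q}, {r, u}, {r, u, q}. int(A) = ⋃ = {r, u, q}
X∖A={v, p, s}, int(X∖A)=∅, hence cl(A)={r, u, v, t, q, p, s}
∂A: remove int from cl → {v, t, p, s}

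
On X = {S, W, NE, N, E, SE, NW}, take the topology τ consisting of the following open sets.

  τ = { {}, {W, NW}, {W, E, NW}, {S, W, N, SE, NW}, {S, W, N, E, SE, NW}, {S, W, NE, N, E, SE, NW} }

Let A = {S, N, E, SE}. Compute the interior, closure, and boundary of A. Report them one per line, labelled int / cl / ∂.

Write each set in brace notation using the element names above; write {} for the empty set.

U open, U⊆A: {}. int(A) = ⋃ = {}
X∖A={W, NE, NW}, int(X∖A)={W, NW}, hence cl(A)={S, NE, N, E, SE}
∂A: remove int from cl → {S, NE, N, E, SE}

int(A) = {}
cl(A)  = {S, NE, N, E, SE}
∂A     = {S, NE, N, E, SE}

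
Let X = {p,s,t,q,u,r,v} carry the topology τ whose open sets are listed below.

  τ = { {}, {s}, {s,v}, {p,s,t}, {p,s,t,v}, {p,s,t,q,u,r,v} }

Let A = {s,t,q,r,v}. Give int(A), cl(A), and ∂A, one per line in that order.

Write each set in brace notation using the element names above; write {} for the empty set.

open subsets of A: {}, {s}, {s,v}; so int(A) = {s,v}
closure: X∖int(X∖A) = X∖{} = {p,s,t,q,u,r,v}
∂A = {p,s,t,q,u,r,v} minus {s,v} = {p,t,q,u,r}

int(A) = {s,v}
cl(A)  = {p,s,t,q,u,r,v}
∂A     = {p,t,q,u,r}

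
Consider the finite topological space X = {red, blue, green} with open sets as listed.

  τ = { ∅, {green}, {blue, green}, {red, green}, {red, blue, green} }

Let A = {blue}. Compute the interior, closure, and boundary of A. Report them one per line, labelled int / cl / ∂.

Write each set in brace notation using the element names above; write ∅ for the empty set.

int(A) = ∅
cl(A)  = {blue}
∂A     = {blue}

interior: largest open inside A is ∅ (from ∅)
cl via duality: int({red, green}) = {red, green}, so X∖{red, green} = {blue}
cl∖int = {blue}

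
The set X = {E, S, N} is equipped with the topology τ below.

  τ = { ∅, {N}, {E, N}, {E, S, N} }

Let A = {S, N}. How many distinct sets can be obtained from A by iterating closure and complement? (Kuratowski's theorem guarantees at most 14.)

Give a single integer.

complement {E}; its interior ∅; cl(A) = X∖∅ = {E, S, N}
With k = closure, c = complement:
  1. A     = {S, N}
  2. kA    = {E, S, N}
  3. cA    = {E}
  4. ckA   = ∅
  5. kcA   = {E, S}
  6. ckcA  = {N}
k, c of each give nothing new

6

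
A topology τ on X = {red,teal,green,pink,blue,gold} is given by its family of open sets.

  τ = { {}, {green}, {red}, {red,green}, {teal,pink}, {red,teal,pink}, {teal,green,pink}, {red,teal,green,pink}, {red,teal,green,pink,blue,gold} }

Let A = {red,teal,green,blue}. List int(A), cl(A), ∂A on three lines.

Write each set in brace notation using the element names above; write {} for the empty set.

U open, U⊆A: {}, {red}, {green}, {red,green}. int(A) = ⋃ = {red,green}
X∖A={pink,gold}, int(X∖A)={}, hence cl(A)={red,teal,green,pink,blue,gold}
∂A: remove int from cl → {teal,pink,blue,gold}

int(A) = {red,green}
cl(A)  = {red,teal,green,pink,blue,gold}
∂A     = {teal,pink,blue,gold}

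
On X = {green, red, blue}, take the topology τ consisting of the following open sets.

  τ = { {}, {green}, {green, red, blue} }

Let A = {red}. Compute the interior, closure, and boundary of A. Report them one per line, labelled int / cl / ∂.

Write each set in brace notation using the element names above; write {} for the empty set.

U open, U⊆A: {}. int(A) = ⋃ = {}
X∖A={green, blue}, int(X∖A)={green}, hence cl(A)={red, blue}
∂A: remove int from cl → {red, blue}

int(A) = {}
cl(A)  = {red, blue}
∂A     = {red, blue}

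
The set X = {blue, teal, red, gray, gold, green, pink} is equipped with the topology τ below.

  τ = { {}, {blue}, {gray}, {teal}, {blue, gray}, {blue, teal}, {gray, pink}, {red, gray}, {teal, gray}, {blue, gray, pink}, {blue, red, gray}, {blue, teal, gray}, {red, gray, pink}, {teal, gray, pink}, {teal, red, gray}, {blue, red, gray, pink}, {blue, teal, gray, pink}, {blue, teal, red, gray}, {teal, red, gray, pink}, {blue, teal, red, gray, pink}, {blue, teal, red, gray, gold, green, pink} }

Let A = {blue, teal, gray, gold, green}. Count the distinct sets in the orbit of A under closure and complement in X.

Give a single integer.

6

closure: X∖int(X∖A) = X∖{} = {blue, teal, red, gray, gold, green, pink}
Let k=closure and c=complement:
  1. A     = {blue, teal, gray, gold, green}
  2. kA    = {blue, teal, red, gray, gold, green, pink}
  3. cA    = {red, pink}
  4. ckA   = {}
  5. kcA   = {red, gold, green, pink}
  6. ckcA  = {blue, teal, gray}
— saturated at 6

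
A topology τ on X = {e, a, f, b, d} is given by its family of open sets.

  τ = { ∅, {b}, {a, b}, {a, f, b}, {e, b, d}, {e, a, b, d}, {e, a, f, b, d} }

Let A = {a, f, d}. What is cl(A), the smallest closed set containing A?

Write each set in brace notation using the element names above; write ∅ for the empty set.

closure: X∖int(X∖A) = X∖{b} = {e, a, f, d}

{e, a, f, d}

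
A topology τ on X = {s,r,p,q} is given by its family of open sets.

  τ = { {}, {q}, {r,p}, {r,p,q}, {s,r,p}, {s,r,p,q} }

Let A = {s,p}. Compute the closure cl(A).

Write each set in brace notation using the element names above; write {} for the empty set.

{s,r,p}

complement {r,q}; its interior {q}; cl(A) = X∖{q} = {s,r,p}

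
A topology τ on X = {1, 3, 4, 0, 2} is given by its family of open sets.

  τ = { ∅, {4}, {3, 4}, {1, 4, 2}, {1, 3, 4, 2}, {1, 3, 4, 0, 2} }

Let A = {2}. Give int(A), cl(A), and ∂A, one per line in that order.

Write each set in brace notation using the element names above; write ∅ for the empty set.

interior: largest open inside A is ∅ (from ∅)
cl via duality: int({1, 3, 4, 0}) = {3, 4}, so X∖{3, 4} = {1, 0, 2}
cl∖int = {1, 0, 2}

int(A) = ∅
cl(A)  = {1, 0, 2}
∂A     = {1, 0, 2}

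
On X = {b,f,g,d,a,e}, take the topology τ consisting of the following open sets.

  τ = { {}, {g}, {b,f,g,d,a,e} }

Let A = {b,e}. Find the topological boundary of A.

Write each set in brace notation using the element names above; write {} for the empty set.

{b,f,d,a,e}

open subsets of A: {}; so int(A) = {}
closure: X∖int(X∖A) = X∖{g} = {b,f,d,a,e}
∂A = {b,f,d,a,e} minus {} = {b,f,d,a,e}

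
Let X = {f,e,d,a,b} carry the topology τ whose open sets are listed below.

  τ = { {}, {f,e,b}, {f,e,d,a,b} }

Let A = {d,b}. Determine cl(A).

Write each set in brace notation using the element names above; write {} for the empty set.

closure: X∖int(X∖A) = X∖{} = {f,e,d,a,b}

{f,e,d,a,b}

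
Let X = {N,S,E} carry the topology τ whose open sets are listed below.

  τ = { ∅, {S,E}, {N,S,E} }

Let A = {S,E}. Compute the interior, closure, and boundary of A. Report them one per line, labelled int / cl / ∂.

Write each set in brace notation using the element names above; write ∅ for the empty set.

U open, U⊆A: ∅, {S,E}. int(A) = ⋃ = {S,E}
X∖A={N}, int(X∖A)=∅, hence cl(A)={N,S,E}
∂A: remove int from cl → {N}

int(A) = {S,E}
cl(A)  = {N,S,E}
∂A     = {N}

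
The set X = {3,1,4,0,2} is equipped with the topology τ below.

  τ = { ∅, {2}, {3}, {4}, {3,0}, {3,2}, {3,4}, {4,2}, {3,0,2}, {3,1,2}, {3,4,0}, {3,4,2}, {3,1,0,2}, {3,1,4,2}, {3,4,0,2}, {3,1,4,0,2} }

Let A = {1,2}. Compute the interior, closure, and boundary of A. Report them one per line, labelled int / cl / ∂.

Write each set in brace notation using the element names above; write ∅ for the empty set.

interior: largest open inside A is {2} (from ∅, {2})
cl via duality: int({3,4,0}) = {3,4,0}, so X∖{3,4,0} = {1,2}
cl∖int = {1}

int(A) = {2}
cl(A)  = {1,2}
∂A     = {1}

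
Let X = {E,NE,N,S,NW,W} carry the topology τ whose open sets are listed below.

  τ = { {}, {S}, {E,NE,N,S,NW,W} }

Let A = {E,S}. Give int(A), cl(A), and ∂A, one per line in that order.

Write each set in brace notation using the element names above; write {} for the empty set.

interior: largest open inside A is {S} (from {}, {S})
cl via duality: int({NE,N,NW,W}) = {}, so X∖{} = {E,NE,N,S,NW,W}
cl∖int = {E,NE,N,NW,W}

int(A) = {S}
cl(A)  = {E,NE,N,S,NW,W}
∂A     = {E,NE,N,NW,W}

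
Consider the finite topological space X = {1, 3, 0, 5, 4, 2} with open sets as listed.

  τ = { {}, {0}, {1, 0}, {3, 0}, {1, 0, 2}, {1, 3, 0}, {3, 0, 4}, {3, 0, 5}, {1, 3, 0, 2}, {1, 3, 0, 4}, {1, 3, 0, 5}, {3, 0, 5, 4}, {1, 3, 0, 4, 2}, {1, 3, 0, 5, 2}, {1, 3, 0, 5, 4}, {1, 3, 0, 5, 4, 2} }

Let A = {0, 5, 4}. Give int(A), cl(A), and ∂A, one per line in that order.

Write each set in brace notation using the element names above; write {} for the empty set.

open subsets of A: {}, {0}; so int(A) = {0}
closure: X∖int(X∖A) = X∖{} = {1, 3, 0, 5, 4, 2}
∂A = {1, 3, 0, 5, 4, 2} minus {0} = {1, 3, 5, 4, 2}

int(A) = {0}
cl(A)  = {1, 3, 0, 5, 4, 2}
∂A     = {1, 3, 5, 4, 2}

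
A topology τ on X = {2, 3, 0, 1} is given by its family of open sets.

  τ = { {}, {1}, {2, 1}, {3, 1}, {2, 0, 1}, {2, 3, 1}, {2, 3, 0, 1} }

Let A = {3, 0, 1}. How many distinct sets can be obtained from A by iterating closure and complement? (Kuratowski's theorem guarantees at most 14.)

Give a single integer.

closure: X∖int(X∖A) = X∖{} = {2, 3, 0, 1}
Let k=closure and c=complement:
  1. A     = {3, 0, 1}
  2. kA    = {2, 3, 0, 1}
  3. cA    = {2}
  4. ckA   = {}
  5. kcA   = {2, 0}
  6. ckcA  = {3, 1}
— saturated at 6

6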